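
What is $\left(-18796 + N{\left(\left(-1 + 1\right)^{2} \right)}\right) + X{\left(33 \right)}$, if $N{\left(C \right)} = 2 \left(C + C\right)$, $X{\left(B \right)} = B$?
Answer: $-18763$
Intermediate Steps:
$N{\left(C \right)} = 4 C$ ($N{\left(C \right)} = 2 \cdot 2 C = 4 C$)
$\left(-18796 + N{\left(\left(-1 + 1\right)^{2} \right)}\right) + X{\left(33 \right)} = \left(-18796 + 4 \left(-1 + 1\right)^{2}\right) + 33 = \left(-18796 + 4 \cdot 0^{2}\right) + 33 = \left(-18796 + 4 \cdot 0\right) + 33 = \left(-18796 + 0\right) + 33 = -18796 + 33 = -18763$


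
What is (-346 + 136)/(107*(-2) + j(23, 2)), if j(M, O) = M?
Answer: 210/191 ≈ 1.0995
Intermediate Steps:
(-346 + 136)/(107*(-2) + j(23, 2)) = (-346 + 136)/(107*(-2) + 23) = -210/(-214 + 23) = -210/(-191) = -210*(-1/191) = 210/191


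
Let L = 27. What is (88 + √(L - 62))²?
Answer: (88 + I*√35)² ≈ 7709.0 + 1041.2*I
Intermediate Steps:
(88 + √(L - 62))² = (88 + √(27 - 62))² = (88 + √(-35))² = (88 + I*√35)²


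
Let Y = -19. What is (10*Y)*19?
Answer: -3610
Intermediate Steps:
(10*Y)*19 = (10*(-19))*19 = -190*19 = -3610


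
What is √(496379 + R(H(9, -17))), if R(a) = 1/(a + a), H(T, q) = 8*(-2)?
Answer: 3*√3529806/8 ≈ 704.54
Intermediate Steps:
H(T, q) = -16
R(a) = 1/(2*a)
√(496379 + R(H(9, -17))) = √(496379 + (½)/(-16)) = √(496379 + (½)*(-1/16)) = √(496379 - 1/32) = √(15884127/32) = 3*√3529806/8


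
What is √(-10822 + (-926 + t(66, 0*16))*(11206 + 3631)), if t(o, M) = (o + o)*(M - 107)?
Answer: 2*I*√55826918 ≈ 14943.0*I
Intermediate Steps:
t(o, M) = 2*o*(-107 + M) (t(o, M) = (2*o)*(-107 + M) = 2*o*(-107 + M))
√(-10822 + (-926 + t(66, 0*16))*(11206 + 3631)) = √(-10822 + (-926 + 2*66*(-107 + 0*16))*(11206 + 3631)) = √(-10822 + (-926 + 2*66*(-107 + 0))*14837) = √(-10822 + (-926 + 2*66*(-107))*14837) = √(-10822 + (-926 - 14124)*14837) = √(-10822 - 15050*14837) = √(-10822 - 223296850) = √(-223307672) = 2*I*√55826918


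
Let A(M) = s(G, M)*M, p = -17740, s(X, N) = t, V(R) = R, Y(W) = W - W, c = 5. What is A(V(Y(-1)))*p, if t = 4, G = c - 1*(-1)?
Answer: 0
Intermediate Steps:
G = 6 (G = 5 - 1*(-1) = 5 + 1 = 6)
Y(W) = 0
s(X, N) = 4
A(M) = 4*M
A(V(Y(-1)))*p = (4*0)*(-17740) = 0*(-17740) = 0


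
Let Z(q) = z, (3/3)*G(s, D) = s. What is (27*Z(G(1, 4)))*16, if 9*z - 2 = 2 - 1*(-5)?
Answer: 432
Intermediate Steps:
G(s, D) = s
z = 1 (z = 2/9 + (2 - 1*(-5))/9 = 2/9 + (2 + 5)/9 = 2/9 + (⅑)*7 = 2/9 + 7/9 = 1)
Z(q) = 1
(27*Z(G(1, 4)))*16 = (27*1)*16 = 27*16 = 432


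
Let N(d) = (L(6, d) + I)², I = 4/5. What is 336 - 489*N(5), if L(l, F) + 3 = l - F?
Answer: -9204/25 ≈ -368.16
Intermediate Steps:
L(l, F) = -3 + l - F (L(l, F) = -3 + (l - F) = -3 + l - F)
I = ⅘ (I = 4*(⅕) = ⅘ ≈ 0.80000)
N(d) = (19/5 - d)² (N(d) = ((-3 + 6 - d) + ⅘)² = ((3 - d) + ⅘)² = (19/5 - d)²)
336 - 489*N(5) = 336 - 489*(-19 + 5*5)²/25 = 336 - 489*(-19 + 25)²/25 = 336 - 489*6²/25 = 336 - 489*36/25 = 336 - 17604/25 = -9204/25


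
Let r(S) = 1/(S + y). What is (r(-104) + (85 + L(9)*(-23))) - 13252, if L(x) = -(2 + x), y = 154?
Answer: -645699/50 ≈ -12914.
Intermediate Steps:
L(x) = -2 - x
r(S) = 1/(154 + S) (r(S) = 1/(S + 154) = 1/(154 + S))
(r(-104) + (85 + L(9)*(-23))) - 13252 = (1/(154 - 104) + (85 + (-2 - 1*9)*(-23))) - 13252 = (1/50 + (85 + (-2 - 9)*(-23))) - 13252 = (1/50 + (85 - 11*(-23))) - 13252 = (1/50 + (85 + 253)) - 13252 = (1/50 + 338) - 13252 = 16901/50 - 13252 = -645699/50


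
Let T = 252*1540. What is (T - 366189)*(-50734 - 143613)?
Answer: -4254450177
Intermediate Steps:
T = 388080
(T - 366189)*(-50734 - 143613) = (388080 - 366189)*(-50734 - 143613) = 21891*(-194347) = -4254450177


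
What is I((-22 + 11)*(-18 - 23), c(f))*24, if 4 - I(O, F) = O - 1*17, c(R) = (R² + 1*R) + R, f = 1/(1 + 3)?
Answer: -10320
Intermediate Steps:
f = ¼ (f = 1/4 = ¼ ≈ 0.25000)
c(R) = R² + 2*R (c(R) = (R² + R) + R = (R + R²) + R = R² + 2*R)
I(O, F) = 21 - O (I(O, F) = 4 - (O - 1*17) = 4 - (O - 17) = 4 - (-17 + O) = 4 + (17 - O) = 21 - O)
I((-22 + 11)*(-18 - 23), c(f))*24 = (21 - (-22 + 11)*(-18 - 23))*24 = (21 - (-11)*(-41))*24 = (21 - 1*451)*24 = (21 - 451)*24 = -430*24 = -10320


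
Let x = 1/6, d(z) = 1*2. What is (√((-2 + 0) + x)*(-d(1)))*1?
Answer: -I*√66/3 ≈ -2.708*I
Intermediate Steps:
d(z) = 2
x = ⅙ (x = 1*(⅙) = ⅙ ≈ 0.16667)
(√((-2 + 0) + x)*(-d(1)))*1 = (√((-2 + 0) + ⅙)*(-1*2))*1 = (√(-2 + ⅙)*(-2))*1 = (√(-11/6)*(-2))*1 = ((I*√66/6)*(-2))*1 = -I*√66/3*1 = -I*√66/3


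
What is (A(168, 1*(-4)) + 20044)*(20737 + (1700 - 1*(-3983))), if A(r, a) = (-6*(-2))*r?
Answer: 582825200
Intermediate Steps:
A(r, a) = 12*r
(A(168, 1*(-4)) + 20044)*(20737 + (1700 - 1*(-3983))) = (12*168 + 20044)*(20737 + (1700 - 1*(-3983))) = (2016 + 20044)*(20737 + (1700 + 3983)) = 22060*(20737 + 5683) = 22060*26420 = 582825200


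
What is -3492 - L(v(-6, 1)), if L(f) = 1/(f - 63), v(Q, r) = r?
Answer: -216503/62 ≈ -3492.0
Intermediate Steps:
L(f) = 1/(-63 + f)
-3492 - L(v(-6, 1)) = -3492 - 1/(-63 + 1) = -3492 - 1/(-62) = -3492 - 1*(-1/62) = -3492 + 1/62 = -216503/62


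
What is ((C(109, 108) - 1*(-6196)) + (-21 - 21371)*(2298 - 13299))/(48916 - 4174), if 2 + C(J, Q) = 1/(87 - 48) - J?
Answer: 4589119802/872469 ≈ 5259.9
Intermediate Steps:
C(J, Q) = -77/39 - J (C(J, Q) = -2 + (1/(87 - 48) - J) = -2 + (1/39 - J) = -77/39 - J)
((C(109, 108) - 1*(-6196)) + (-21 - 21371)*(2298 - 13299))/(48916 - 4174) = (((-77/39 - 1*109) - 1*(-6196)) + (-21 - 21371)*(2298 - 13299))/(48916 - 4174) = (((-77/39 - 109) + 6196) - 21392*(-11001))/44742 = ((-4328/39 + 6196) + 235333392)*(1/44742) = (237316/39 + 235333392)*(1/44742) = (9178239604/39)*(1/44742) = 4589119802/872469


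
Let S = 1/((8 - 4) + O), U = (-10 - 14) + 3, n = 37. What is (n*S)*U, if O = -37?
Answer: 259/11 ≈ 23.545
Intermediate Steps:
U = -21 (U = -24 + 3 = -21)
S = -1/33 (S = 1/((8 - 4) - 37) = 1/(4 - 37) = 1/(-33) = -1/33 ≈ -0.030303)
(n*S)*U = (37*(-1/33))*(-21) = -37/33*(-21) = 259/11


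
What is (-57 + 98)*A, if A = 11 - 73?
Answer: -2542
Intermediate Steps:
A = -62
(-57 + 98)*A = (-57 + 98)*(-62) = 41*(-62) = -2542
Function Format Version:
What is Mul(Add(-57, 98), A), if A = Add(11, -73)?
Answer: -2542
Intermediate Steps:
A = -62
Mul(Add(-57, 98), A) = Mul(Add(-57, 98), -62) = Mul(41, -62) = -2542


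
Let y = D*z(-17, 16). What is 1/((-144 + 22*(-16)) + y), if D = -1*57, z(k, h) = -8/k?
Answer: -17/8888 ≈ -0.0019127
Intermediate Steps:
D = -57
y = -456/17 (y = -(-456)/(-17) = -(-456)*(-1)/17 = -57*8/17 = -456/17 ≈ -26.824)
1/((-144 + 22*(-16)) + y) = 1/((-144 + 22*(-16)) - 456/17) = 1/((-144 - 352) - 456/17) = 1/(-496 - 456/17) = 1/(-8888/17) = -17/8888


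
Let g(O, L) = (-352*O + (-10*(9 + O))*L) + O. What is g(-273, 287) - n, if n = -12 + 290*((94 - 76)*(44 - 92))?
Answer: 1104075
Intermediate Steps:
g(O, L) = -351*O + L*(-90 - 10*O) (g(O, L) = (-352*O + (-90 - 10*O)*L) + O = (-352*O + L*(-90 - 10*O)) + O = -351*O + L*(-90 - 10*O))
n = -250572 (n = -12 + 290*(18*(-48)) = -12 + 290*(-864) = -12 - 250560 = -250572)
g(-273, 287) - n = (-351*(-273) - 90*287 - 10*287*(-273)) - 1*(-250572) = (95823 - 25830 + 783510) + 250572 = 853503 + 250572 = 1104075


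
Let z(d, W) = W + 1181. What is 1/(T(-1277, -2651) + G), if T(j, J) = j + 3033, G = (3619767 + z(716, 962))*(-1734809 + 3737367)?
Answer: 1/7253084847536 ≈ 1.3787e-13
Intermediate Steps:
z(d, W) = 1181 + W
G = 7253084845780 (G = (3619767 + (1181 + 962))*(-1734809 + 3737367) = (3619767 + 2143)*2002558 = 3621910*2002558 = 7253084845780)
T(j, J) = 3033 + j
1/(T(-1277, -2651) + G) = 1/((3033 - 1277) + 7253084845780) = 1/(1756 + 7253084845780) = 1/7253084847536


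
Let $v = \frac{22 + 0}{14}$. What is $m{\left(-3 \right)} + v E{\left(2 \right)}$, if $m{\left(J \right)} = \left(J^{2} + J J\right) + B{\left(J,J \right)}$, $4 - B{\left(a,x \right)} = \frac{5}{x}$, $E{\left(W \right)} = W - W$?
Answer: $\frac{71}{3} \approx 23.667$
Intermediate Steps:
$E{\left(W \right)} = 0$
$v = \frac{11}{7}$ ($v = 22 \cdot \frac{1}{14} = \frac{11}{7} \approx 1.5714$)
$B{\left(a,x \right)} = 4 - \frac{5}{x}$
$m{\left(J \right)} = 4 - \frac{5}{J} + 2 J^{2}$ ($m{\left(J \right)} = \left(J^{2} + J J\right) + \left(4 - \frac{5}{J}\right) = \left(J^{2} + J^{2}\right) + \left(4 - \frac{5}{J}\right) = 2 J^{2} + \left(4 - \frac{5}{J}\right) = 4 - \frac{5}{J} + 2 J^{2}$)
$m{\left(-3 \right)} + v E{\left(2 \right)} = \left(4 - \frac{5}{-3} + 2 \left(-3\right)^{2}\right) + \frac{11}{7} \cdot 0 = \left(4 - - \frac{5}{3} + 2 \cdot 9\right) + 0 = \left(4 + \frac{5}{3} + 18\right) + 0 = \frac{71}{3} + 0 = \frac{71}{3}$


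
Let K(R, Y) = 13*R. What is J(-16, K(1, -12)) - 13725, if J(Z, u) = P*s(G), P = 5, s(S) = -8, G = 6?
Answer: -13765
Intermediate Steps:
J(Z, u) = -40 (J(Z, u) = 5*(-8) = -40)
J(-16, K(1, -12)) - 13725 = -40 - 13725 = -13765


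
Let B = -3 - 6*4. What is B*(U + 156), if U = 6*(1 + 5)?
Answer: -5184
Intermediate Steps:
U = 36 (U = 6*6 = 36)
B = -27 (B = -3 - 24 = -27)
B*(U + 156) = -27*(36 + 156) = -27*192 = -5184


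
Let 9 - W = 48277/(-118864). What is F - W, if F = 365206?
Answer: 1887335997/5168 ≈ 3.6520e+5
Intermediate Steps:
W = 48611/5168 (W = 9 - 48277/(-118864) = 9 - 48277*(-1)/118864 = 9 - 1*(-2099/5168) = 9 + 2099/5168 = 48611/5168 ≈ 9.4062)
F - W = 365206 - 1*48611/5168 = 365206 - 48611/5168 = 1887335997/5168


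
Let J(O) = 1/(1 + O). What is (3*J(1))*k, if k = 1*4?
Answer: 6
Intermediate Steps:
k = 4
(3*J(1))*k = (3/(1 + 1))*4 = (3/2)*4 = 6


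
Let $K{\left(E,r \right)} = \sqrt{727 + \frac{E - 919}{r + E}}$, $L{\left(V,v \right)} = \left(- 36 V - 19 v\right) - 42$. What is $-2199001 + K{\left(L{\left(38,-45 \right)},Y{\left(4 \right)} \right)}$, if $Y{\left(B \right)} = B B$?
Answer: $-2199001 + \frac{3 \sqrt{3973}}{7} \approx -2.199 \cdot 10^{6}$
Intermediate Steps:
$L{\left(V,v \right)} = -42 - 36 V - 19 v$
$Y{\left(B \right)} = B^{2}$
$K{\left(E,r \right)} = \sqrt{727 + \frac{-919 + E}{E + r}}$
$-2199001 + K{\left(L{\left(38,-45 \right)},Y{\left(4 \right)} \right)} = -2199001 + \sqrt{\frac{-919 + 727 \cdot 4^{2} + 728 \left(-42 - 1368 - -855\right)}{\left(-42 - 1368 - -855\right) + 4^{2}}} = -2199001 + \sqrt{\frac{-919 + 727 \cdot 16 + 728 \left(-42 - 1368 + 855\right)}{\left(-42 - 1368 + 855\right) + 16}} = -2199001 + \sqrt{\frac{-919 + 11632 + 728 \left(-555\right)}{-555 + 16}} = -2199001 + \sqrt{\frac{-919 + 11632 - 404040}{-539}} = -2199001 + \sqrt{\left(- \frac{1}{539}\right) \left(-393327\right)} = -2199001 + \sqrt{\frac{35757}{49}} = -2199001 + \frac{3 \sqrt{3973}}{7}$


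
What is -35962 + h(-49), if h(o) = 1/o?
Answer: -1762139/49 ≈ -35962.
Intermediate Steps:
-35962 + h(-49) = -35962 + 1/(-49) = -35962 - 1/49 = -1762139/49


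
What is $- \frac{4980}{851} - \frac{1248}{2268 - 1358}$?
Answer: $- \frac{215148}{29785} \approx -7.2234$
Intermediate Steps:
$- \frac{4980}{851} - \frac{1248}{2268 - 1358} = \left(-4980\right) \frac{1}{851} - \frac{1248}{2268 - 1358} = - \frac{4980}{851} - \frac{1248}{910} = - \frac{4980}{851} - \frac{48}{35} = - \frac{215148}{29785}$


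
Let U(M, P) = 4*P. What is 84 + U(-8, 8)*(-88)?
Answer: -2732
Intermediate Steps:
84 + U(-8, 8)*(-88) = 84 + (4*8)*(-88) = 84 + 32*(-88) = 84 - 2816 = -2732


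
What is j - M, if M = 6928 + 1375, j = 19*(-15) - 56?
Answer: -8644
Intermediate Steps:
j = -341 (j = -285 - 56 = -341)
M = 8303
j - M = -341 - 1*8303 = -341 - 8303 = -8644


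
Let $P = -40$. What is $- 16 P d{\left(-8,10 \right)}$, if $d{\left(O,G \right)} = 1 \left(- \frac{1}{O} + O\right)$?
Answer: $-5040$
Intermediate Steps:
$d{\left(O,G \right)} = O - \frac{1}{O}$ ($d{\left(O,G \right)} = 1 \left(O - \frac{1}{O}\right) = O - \frac{1}{O}$)
$- 16 P d{\left(-8,10 \right)} = \left(-16\right) \left(-40\right) \left(-8 - \frac{1}{-8}\right) = 640 \left(-8 - - \frac{1}{8}\right) = 640 \left(-8 + \frac{1}{8}\right) = 640 \left(- \frac{63}{8}\right) = -5040$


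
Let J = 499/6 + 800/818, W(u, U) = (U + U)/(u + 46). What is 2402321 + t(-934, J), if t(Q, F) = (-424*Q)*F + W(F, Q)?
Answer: 13999643496121781/391873125 ≈ 3.5725e+7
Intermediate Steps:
W(u, U) = 2*U/(46 + u) (W(u, U) = (2*U)/(46 + u) = 2*U/(46 + u))
J = 206491/2454 (J = 499*(1/6) + 800*(1/818) = 499/6 + 400/409 = 206491/2454 ≈ 84.145)
t(Q, F) = -424*F*Q + 2*Q/(46 + F) (t(Q, F) = (-424*Q)*F + 2*Q/(46 + F) = -424*F*Q + 2*Q/(46 + F))
2402321 + t(-934, J) = 2402321 + 2*(-934)*(1 - 212*206491/2454*(46 + 206491/2454))/(46 + 206491/2454) = 2402321 + 2*(-934)*(1 - 212*206491/2454*319375/2454)/(319375/2454) = 2402321 + 2*(-934)*(2454/319375)*(1 - 3495247345625/1505529) = 2402321 + 2*(-934)*(2454/319375)*(-3495245840096/1505529) = 2402321 + 13058238458598656/391873125 = 13999643496121781/391873125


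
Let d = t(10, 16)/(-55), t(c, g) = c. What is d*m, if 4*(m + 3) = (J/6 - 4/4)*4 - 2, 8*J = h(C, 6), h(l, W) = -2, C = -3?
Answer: 109/132 ≈ 0.82576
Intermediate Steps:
J = -¼ (J = (⅛)*(-2) = -¼ ≈ -0.25000)
m = -109/24 (m = -3 + ((-¼/6 - 4/4)*4 - 2)/4 = -3 + ((-¼*⅙ - 4*¼)*4 - 2)/4 = -3 + ((-1/24 - 1)*4 - 2)/4 = -3 + (-25/24*4 - 2)/4 = -3 + (-25/6 - 2)/4 = -3 + (¼)*(-37/6) = -3 - 37/24 = -109/24 ≈ -4.5417)
d = -2/11 (d = 10/(-55) = 10*(-1/55) = -2/11 ≈ -0.18182)
d*m = -2/11*(-109/24) = 109/132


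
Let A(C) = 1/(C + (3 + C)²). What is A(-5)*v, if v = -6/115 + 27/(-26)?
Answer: 3261/2990 ≈ 1.0906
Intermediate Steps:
v = -3261/2990 (v = -6*1/115 + 27*(-1/26) = -6/115 - 27/26 = -3261/2990 ≈ -1.0906)
A(-5)*v = -3261/2990/(-5 + (3 - 5)²) = -3261/2990/(-5 + (-2)²) = -3261/2990/(-5 + 4) = -3261/2990/(-1) = -1*(-3261/2990) = 3261/2990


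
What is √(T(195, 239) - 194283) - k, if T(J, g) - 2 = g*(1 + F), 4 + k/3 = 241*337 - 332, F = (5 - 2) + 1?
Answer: -242643 + 3*I*√21454 ≈ -2.4264e+5 + 439.42*I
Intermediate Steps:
F = 4 (F = 3 + 1 = 4)
k = 242643 (k = -12 + 3*(241*337 - 332) = -12 + 3*(81217 - 332) = -12 + 3*80885 = -12 + 242655 = 242643)
T(J, g) = 2 + 5*g (T(J, g) = 2 + g*(1 + 4) = 2 + g*5 = 2 + 5*g)
√(T(195, 239) - 194283) - k = √((2 + 5*239) - 194283) - 1*242643 = √((2 + 1195) - 194283) - 242643 = √(1197 - 194283) - 242643 = √(-193086) - 242643 = 3*I*√21454 - 242643 = -242643 + 3*I*√21454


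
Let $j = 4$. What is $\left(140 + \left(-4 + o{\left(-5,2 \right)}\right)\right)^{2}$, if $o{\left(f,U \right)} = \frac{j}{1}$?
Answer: $19600$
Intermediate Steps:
$o{\left(f,U \right)} = 4$ ($o{\left(f,U \right)} = \frac{4}{1} = 4 \cdot 1 = 4$)
$\left(140 + \left(-4 + o{\left(-5,2 \right)}\right)\right)^{2} = \left(140 + \left(-4 + 4\right)\right)^{2} = \left(140 + 0\right)^{2} = 140^{2} = 19600$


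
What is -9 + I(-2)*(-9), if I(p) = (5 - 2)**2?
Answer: -90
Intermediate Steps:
I(p) = 9 (I(p) = 3**2 = 9)
-9 + I(-2)*(-9) = -9 + 9*(-9) = -9 - 81 = -90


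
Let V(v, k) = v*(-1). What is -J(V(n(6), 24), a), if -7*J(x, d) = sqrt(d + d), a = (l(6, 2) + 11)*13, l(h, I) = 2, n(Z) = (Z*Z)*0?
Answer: 13*sqrt(2)/7 ≈ 2.6264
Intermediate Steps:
n(Z) = 0 (n(Z) = Z**2*0 = 0)
V(v, k) = -v
a = 169 (a = (2 + 11)*13 = 13*13 = 169)
J(x, d) = -sqrt(2)*sqrt(d)/7 (J(x, d) = -sqrt(d + d)/7 = -sqrt(2)*sqrt(d)/7)
-J(V(n(6), 24), a) = -(-1)*sqrt(2)*sqrt(169)/7 = -(-1)*sqrt(2)*13/7 = -(-13)*sqrt(2)/7 = 13*sqrt(2)/7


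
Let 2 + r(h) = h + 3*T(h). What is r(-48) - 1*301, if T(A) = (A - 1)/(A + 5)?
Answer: -14946/43 ≈ -347.58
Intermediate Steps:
T(A) = (-1 + A)/(5 + A)
r(h) = -2 + h + 3*(-1 + h)/(5 + h) (r(h) = -2 + (h + 3*((-1 + h)/(5 + h))) = -2 + (h + 3*(-1 + h)/(5 + h)) = -2 + h + 3*(-1 + h)/(5 + h))
r(-48) - 1*301 = (-13 + (-48)² + 6*(-48))/(5 - 48) - 1*301 = (-13 + 2304 - 288)/(-43) - 301 = -1/43*2003 - 301 = -2003/43 - 301 = -14946/43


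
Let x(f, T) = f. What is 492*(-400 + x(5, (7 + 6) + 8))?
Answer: -194340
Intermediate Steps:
492*(-400 + x(5, (7 + 6) + 8)) = 492*(-400 + 5) = 492*(-395) = -194340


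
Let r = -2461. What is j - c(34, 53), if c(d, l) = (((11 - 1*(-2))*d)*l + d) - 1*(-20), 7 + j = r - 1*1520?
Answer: -27468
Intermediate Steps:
j = -3988 (j = -7 + (-2461 - 1*1520) = -7 + (-2461 - 1520) = -7 - 3981 = -3988)
c(d, l) = 20 + d + 13*d*l (c(d, l) = (((11 + 2)*d)*l + d) + 20 = ((13*d)*l + d) + 20 = (13*d*l + d) + 20 = (d + 13*d*l) + 20 = 20 + d + 13*d*l)
j - c(34, 53) = -3988 - (20 + 34 + 13*34*53) = -3988 - (20 + 34 + 23426) = -3988 - 1*23480 = -3988 - 23480 = -27468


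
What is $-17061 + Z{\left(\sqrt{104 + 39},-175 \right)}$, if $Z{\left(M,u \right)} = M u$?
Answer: $-17061 - 175 \sqrt{143} \approx -19154.0$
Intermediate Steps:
$-17061 + Z{\left(\sqrt{104 + 39},-175 \right)} = -17061 + \sqrt{104 + 39} \left(-175\right) = -17061 + \sqrt{143} \left(-175\right) = -17061 - 175 \sqrt{143}$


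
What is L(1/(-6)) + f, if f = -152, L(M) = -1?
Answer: -153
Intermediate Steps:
L(1/(-6)) + f = -1 - 152 = -153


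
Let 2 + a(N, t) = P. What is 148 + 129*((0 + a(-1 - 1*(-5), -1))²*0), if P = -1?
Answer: 148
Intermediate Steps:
a(N, t) = -3 (a(N, t) = -2 - 1 = -3)
148 + 129*((0 + a(-1 - 1*(-5), -1))²*0) = 148 + 129*((0 - 3)²*0) = 148 + 129*((-3)²*0) = 148 + 129*(9*0) = 148 + 129*0 = 148 + 0 = 148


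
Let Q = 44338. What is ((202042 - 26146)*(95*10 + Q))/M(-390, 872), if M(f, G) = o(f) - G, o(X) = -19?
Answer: -98345408/11 ≈ -8.9405e+6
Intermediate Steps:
M(f, G) = -19 - G
((202042 - 26146)*(95*10 + Q))/M(-390, 872) = ((202042 - 26146)*(95*10 + 44338))/(-19 - 1*872) = (175896*(950 + 44338))/(-19 - 872) = (175896*45288)/(-891) = 7965978048*(-1/891) = -98345408/11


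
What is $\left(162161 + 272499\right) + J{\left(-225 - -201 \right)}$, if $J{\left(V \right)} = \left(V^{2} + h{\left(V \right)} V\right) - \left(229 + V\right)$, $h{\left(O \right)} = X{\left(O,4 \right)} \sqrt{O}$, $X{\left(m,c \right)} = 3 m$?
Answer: $435031 + 3456 i \sqrt{6} \approx 4.3503 \cdot 10^{5} + 8465.4 i$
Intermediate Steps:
$h{\left(O \right)} = 3 O^{\frac{3}{2}}$ ($h{\left(O \right)} = 3 O \sqrt{O} = 3 O^{\frac{3}{2}}$)
$J{\left(V \right)} = -229 + V^{2} - V + 3 V^{\frac{5}{2}}$ ($J{\left(V \right)} = \left(V^{2} + 3 V^{\frac{3}{2}} V\right) - \left(229 + V\right) = \left(V^{2} + 3 V^{\frac{5}{2}}\right) - \left(229 + V\right) = -229 + V^{2} - V + 3 V^{\frac{5}{2}}$)
$\left(162161 + 272499\right) + J{\left(-225 - -201 \right)} = \left(162161 + 272499\right) - \left(4 + 201 - \left(-225 - -201\right)^{2} - 3 \left(-225 - -201\right)^{\frac{5}{2}}\right) = 434660 + \left(-229 + \left(-225 + 201\right)^{2} - \left(-225 + 201\right) + 3 \left(-225 + 201\right)^{\frac{5}{2}}\right) = 434660 + \left(-229 + \left(-24\right)^{2} - -24 + 3 \left(-24\right)^{\frac{5}{2}}\right) = 434660 + \left(-229 + 576 + 24 + 3 \cdot 1152 i \sqrt{6}\right) = 434660 + \left(-229 + 576 + 24 + 3456 i \sqrt{6}\right) = 434660 + \left(371 + 3456 i \sqrt{6}\right) = 435031 + 3456 i \sqrt{6}$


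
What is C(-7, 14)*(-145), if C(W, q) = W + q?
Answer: -1015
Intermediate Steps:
C(-7, 14)*(-145) = (-7 + 14)*(-145) = 7*(-145) = -1015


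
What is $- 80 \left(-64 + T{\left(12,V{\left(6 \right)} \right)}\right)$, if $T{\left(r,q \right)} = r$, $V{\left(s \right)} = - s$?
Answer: $4160$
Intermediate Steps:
$- 80 \left(-64 + T{\left(12,V{\left(6 \right)} \right)}\right) = - 80 \left(-64 + 12\right) = \left(-80\right) \left(-52\right) = 4160$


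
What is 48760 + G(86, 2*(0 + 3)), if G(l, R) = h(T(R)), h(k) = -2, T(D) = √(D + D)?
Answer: 48758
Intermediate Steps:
T(D) = √2*√D (T(D) = √(2*D) = √2*√D)
G(l, R) = -2
48760 + G(86, 2*(0 + 3)) = 48760 - 2 = 48758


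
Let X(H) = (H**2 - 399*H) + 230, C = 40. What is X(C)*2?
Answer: -28260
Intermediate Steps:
X(H) = 230 + H**2 - 399*H
X(C)*2 = (230 + 40**2 - 399*40)*2 = (230 + 1600 - 15960)*2 = -14130*2 = -28260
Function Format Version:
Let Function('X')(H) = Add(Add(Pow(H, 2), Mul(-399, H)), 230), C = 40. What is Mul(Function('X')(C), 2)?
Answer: -28260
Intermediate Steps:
Function('X')(H) = Add(230, Pow(H, 2), Mul(-399, H))
Mul(Function('X')(C), 2) = Mul(Add(230, Pow(40, 2), Mul(-399, 40)), 2) = Mul(Add(230, 1600, -15960), 2) = Mul(-14130, 2) = -28260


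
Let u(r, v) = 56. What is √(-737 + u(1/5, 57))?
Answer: I*√681 ≈ 26.096*I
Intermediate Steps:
√(-737 + u(1/5, 57)) = √(-737 + 56) = √(-681) = I*√681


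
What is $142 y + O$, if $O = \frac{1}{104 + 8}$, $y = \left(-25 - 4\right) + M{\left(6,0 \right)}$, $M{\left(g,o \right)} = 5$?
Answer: $- \frac{381695}{112} \approx -3408.0$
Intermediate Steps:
$y = -24$ ($y = \left(-25 - 4\right) + 5 = -29 + 5 = -24$)
$O = \frac{1}{112} \approx 0.0089286$
$142 y + O = 142 \left(-24\right) + \frac{1}{112} = -3408 + \frac{1}{112} = - \frac{381695}{112}$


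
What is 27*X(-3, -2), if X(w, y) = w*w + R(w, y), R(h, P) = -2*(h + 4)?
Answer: 189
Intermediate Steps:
R(h, P) = -8 - 2*h (R(h, P) = -2*(4 + h) = -8 - 2*h)
X(w, y) = -8 + w² - 2*w (X(w, y) = w*w + (-8 - 2*w) = w² + (-8 - 2*w) = -8 + w² - 2*w)
27*X(-3, -2) = 27*(-8 + (-3)² - 2*(-3)) = 27*(-8 + 9 + 6) = 27*7 = 189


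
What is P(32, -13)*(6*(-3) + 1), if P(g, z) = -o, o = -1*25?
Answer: -425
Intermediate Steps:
o = -25
P(g, z) = 25 (P(g, z) = -1*(-25) = 25)
P(32, -13)*(6*(-3) + 1) = 25*(6*(-3) + 1) = 25*(-18 + 1) = 25*(-17) = -425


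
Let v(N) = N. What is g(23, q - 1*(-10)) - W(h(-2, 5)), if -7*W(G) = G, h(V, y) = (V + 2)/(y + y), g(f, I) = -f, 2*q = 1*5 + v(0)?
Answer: -23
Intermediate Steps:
q = 5/2 (q = (1*5 + 0)/2 = (5 + 0)/2 = (½)*5 = 5/2 ≈ 2.5000)
h(V, y) = (2 + V)/(2*y) (h(V, y) = (2 + V)/((2*y)) = (2 + V)*(1/(2*y)) = (2 + V)/(2*y))
W(G) = -G/7
g(23, q - 1*(-10)) - W(h(-2, 5)) = -1*23 - (-1)*(½)*(2 - 2)/5/7 = -23 - (-1)*(½)*(⅕)*0/7 = -23 - (-1)*0/7 = -23 - 1*0 = -23 + 0 = -23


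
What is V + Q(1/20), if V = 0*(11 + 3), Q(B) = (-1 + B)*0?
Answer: 0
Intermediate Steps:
Q(B) = 0
V = 0 (V = 0*14 = 0)
V + Q(1/20) = 0 + 0 = 0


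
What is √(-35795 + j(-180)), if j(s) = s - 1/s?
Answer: I*√32377495/30 ≈ 189.67*I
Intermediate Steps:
√(-35795 + j(-180)) = √(-35795 + (-180 - 1/(-180))) = √(-35795 + (-180 - 1*(-1/180))) = √(-35795 + (-180 + 1/180)) = √(-35795 - 32399/180) = √(-6475499/180) = I*√32377495/30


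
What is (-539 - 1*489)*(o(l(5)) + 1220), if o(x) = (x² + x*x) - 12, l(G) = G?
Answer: -1293224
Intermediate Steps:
o(x) = -12 + 2*x² (o(x) = (x² + x²) - 12 = 2*x² - 12 = -12 + 2*x²)
(-539 - 1*489)*(o(l(5)) + 1220) = (-539 - 1*489)*((-12 + 2*5²) + 1220) = (-539 - 489)*((-12 + 2*25) + 1220) = -1028*((-12 + 50) + 1220) = -1028*(38 + 1220) = -1028*1258 = -1293224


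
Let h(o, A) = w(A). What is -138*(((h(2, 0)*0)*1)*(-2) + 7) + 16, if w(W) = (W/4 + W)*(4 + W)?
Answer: -950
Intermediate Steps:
w(W) = 5*W*(4 + W)/4 (w(W) = (W*(¼) + W)*(4 + W) = (W/4 + W)*(4 + W) = (5*W/4)*(4 + W) = 5*W*(4 + W)/4)
h(o, A) = 5*A*(4 + A)/4
-138*(((h(2, 0)*0)*1)*(-2) + 7) + 16 = -138*(((((5/4)*0*(4 + 0))*0)*1)*(-2) + 7) + 16 = -138*(((((5/4)*0*4)*0)*1)*(-2) + 7) + 16 = -138*(((0*0)*1)*(-2) + 7) + 16 = -138*((0*1)*(-2) + 7) + 16 = -138*(0*(-2) + 7) + 16 = -138*(0 + 7) + 16 = -138*7 + 16 = -966 + 16 = -950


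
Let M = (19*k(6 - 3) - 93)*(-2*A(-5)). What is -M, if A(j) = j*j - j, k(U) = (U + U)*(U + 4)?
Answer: 42300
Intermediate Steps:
k(U) = 2*U*(4 + U) (k(U) = (2*U)*(4 + U) = 2*U*(4 + U))
A(j) = j² - j
M = -42300 (M = (19*(2*(6 - 3)*(4 + (6 - 3))) - 93)*(-(-10)*(-1 - 5)) = (19*(2*3*(4 + 3)) - 93)*(-(-10)*(-6)) = (19*(2*3*7) - 93)*(-2*30) = (19*42 - 93)*(-60) = (798 - 93)*(-60) = 705*(-60) = -42300)
-M = -1*(-42300) = 42300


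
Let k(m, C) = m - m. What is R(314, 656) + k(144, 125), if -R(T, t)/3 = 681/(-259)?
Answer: 2043/259 ≈ 7.8880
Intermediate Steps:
k(m, C) = 0
R(T, t) = 2043/259 (R(T, t) = -2043/(-259) = -2043*(-1)/259 = -3*(-681/259) = 2043/259)
R(314, 656) + k(144, 125) = 2043/259 + 0 = 2043/259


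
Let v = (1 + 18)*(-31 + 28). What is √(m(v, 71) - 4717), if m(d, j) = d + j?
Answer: I*√4703 ≈ 68.578*I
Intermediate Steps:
v = -57 (v = 19*(-3) = -57)
√(m(v, 71) - 4717) = √((-57 + 71) - 4717) = √(14 - 4717) = √(-4703) = I*√4703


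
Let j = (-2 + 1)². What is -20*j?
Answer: -20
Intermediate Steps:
j = 1 (j = (-1)² = 1)
-20*j = -20*1 = -20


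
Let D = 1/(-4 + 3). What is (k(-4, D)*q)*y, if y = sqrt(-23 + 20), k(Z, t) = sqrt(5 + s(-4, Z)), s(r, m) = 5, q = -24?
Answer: -24*I*sqrt(30) ≈ -131.45*I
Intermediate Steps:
D = -1 (D = 1/(-1) = -1)
k(Z, t) = sqrt(10) (k(Z, t) = sqrt(5 + 5) = sqrt(10))
y = I*sqrt(3) (y = sqrt(-3) = I*sqrt(3) ≈ 1.732*I)
(k(-4, D)*q)*y = (sqrt(10)*(-24))*(I*sqrt(3)) = (-24*sqrt(10))*(I*sqrt(3)) = -24*I*sqrt(30)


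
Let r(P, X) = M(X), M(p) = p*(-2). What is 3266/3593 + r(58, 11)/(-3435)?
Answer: 11297756/12341955 ≈ 0.91539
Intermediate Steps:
M(p) = -2*p
r(P, X) = -2*X
3266/3593 + r(58, 11)/(-3435) = 3266/3593 - 2*11/(-3435) = 3266*(1/3593) - 22*(-1/3435) = 3266/3593 + 22/3435 = 11297756/12341955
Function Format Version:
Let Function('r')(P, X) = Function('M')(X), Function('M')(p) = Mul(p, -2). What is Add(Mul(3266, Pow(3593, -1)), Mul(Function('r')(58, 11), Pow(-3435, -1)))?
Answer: Rational(11297756, 12341955) ≈ 0.91539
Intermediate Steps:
Function('M')(p) = Mul(-2, p)
Function('r')(P, X) = Mul(-2, X)
Add(Mul(3266, Pow(3593, -1)), Mul(Function('r')(58, 11), Pow(-3435, -1))) = Add(Mul(3266, Pow(3593, -1)), Mul(Mul(-2, 11), Pow(-3435, -1))) = Add(Mul(3266, Rational(1, 3593)), Mul(-22, Rational(-1, 3435))) = Add(Rational(3266, 3593), Rational(22, 3435)) = Rational(11297756, 12341955)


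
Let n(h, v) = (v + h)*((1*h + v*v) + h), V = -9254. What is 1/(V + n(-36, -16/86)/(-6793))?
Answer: -540091051/4998209633538 ≈ -0.00010806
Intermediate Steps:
n(h, v) = (h + v)*(v**2 + 2*h) (n(h, v) = (h + v)*((h + v**2) + h) = (h + v)*(v**2 + 2*h))
1/(V + n(-36, -16/86)/(-6793)) = 1/(-9254 + ((-16/86)**3 + 2*(-36)**2 - 36*(-16/86)**2 + 2*(-36)*(-16/86))/(-6793)) = 1/(-9254 + ((-16*1/86)**3 + 2*1296 - 36*(-16*1/86)**2 + 2*(-36)*(-16*1/86))*(-1/6793)) = 1/(-9254 + ((-8/43)**3 + 2592 - 36*(-8/43)**2 + 2*(-36)*(-8/43))*(-1/6793)) = 1/(-9254 + (-512/79507 + 2592 - 36*64/1849 + 576/43)*(-1/6793)) = 1/(-9254 + (-512/79507 + 2592 - 2304/1849 + 576/43)*(-1/6793)) = 1/(-9254 + (207047584/79507)*(-1/6793)) = 1/(-9254 - 207047584/540091051) = 1/(-4998209633538/540091051) = -540091051/4998209633538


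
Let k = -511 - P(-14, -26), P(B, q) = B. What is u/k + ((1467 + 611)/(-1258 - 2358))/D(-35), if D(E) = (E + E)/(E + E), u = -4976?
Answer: 8480225/898576 ≈ 9.4374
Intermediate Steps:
D(E) = 1 (D(E) = (2*E)/((2*E)) = (2*E)*(1/(2*E)) = 1)
k = -497 (k = -511 - 1*(-14) = -511 + 14 = -497)
u/k + ((1467 + 611)/(-1258 - 2358))/D(-35) = -4976/(-497) + ((1467 + 611)/(-1258 - 2358))/1 = -4976*(-1/497) + (2078/(-3616))*1 = 4976/497 + (2078*(-1/3616))*1 = 4976/497 - 1039/1808*1 = 4976/497 - 1039/1808 = 8480225/898576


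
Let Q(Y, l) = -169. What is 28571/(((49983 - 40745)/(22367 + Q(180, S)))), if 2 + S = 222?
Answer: 317109529/4619 ≈ 68653.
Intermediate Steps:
S = 220 (S = -2 + 222 = 220)
28571/(((49983 - 40745)/(22367 + Q(180, S)))) = 28571/(((49983 - 40745)/(22367 - 169))) = 28571/((9238/22198)) = 28571/((9238*(1/22198))) = 28571/(4619/11099) = 28571*(11099/4619) = 317109529/4619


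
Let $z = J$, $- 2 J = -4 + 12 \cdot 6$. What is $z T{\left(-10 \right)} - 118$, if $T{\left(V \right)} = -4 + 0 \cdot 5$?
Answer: $18$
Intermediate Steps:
$T{\left(V \right)} = -4$ ($T{\left(V \right)} = -4 + 0 = -4$)
$J = -34$ ($J = - \frac{-4 + 12 \cdot 6}{2} = - \frac{-4 + 72}{2} = \left(- \frac{1}{2}\right) 68 = -34$)
$z = -34$
$z T{\left(-10 \right)} - 118 = \left(-34\right) \left(-4\right) - 118 = 136 - 118 = 18$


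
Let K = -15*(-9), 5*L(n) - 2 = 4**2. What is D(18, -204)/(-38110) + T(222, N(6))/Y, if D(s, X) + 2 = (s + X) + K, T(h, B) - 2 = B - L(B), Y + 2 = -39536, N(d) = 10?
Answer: 177539/150679318 ≈ 0.0011783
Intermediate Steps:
L(n) = 18/5 (L(n) = 2/5 + (1/5)*4**2 = 2/5 + (1/5)*16 = 2/5 + 16/5 = 18/5)
Y = -39538 (Y = -2 - 39536 = -39538)
T(h, B) = -8/5 + B (T(h, B) = 2 + (B - 1*18/5) = 2 + (B - 18/5) = 2 + (-18/5 + B) = -8/5 + B)
K = 135
D(s, X) = 133 + X + s (D(s, X) = -2 + ((s + X) + 135) = -2 + ((X + s) + 135) = -2 + (135 + X + s) = 133 + X + s)
D(18, -204)/(-38110) + T(222, N(6))/Y = (133 - 204 + 18)/(-38110) + (-8/5 + 10)/(-39538) = -53*(-1/38110) + (42/5)*(-1/39538) = 53/38110 - 21/98845 = 177539/150679318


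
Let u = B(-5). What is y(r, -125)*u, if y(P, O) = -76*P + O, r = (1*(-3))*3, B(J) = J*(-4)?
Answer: 11180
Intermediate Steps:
B(J) = -4*J
r = -9 (r = -3*3 = -9)
u = 20 (u = -4*(-5) = 20)
y(P, O) = O - 76*P
y(r, -125)*u = (-125 - 76*(-9))*20 = (-125 + 684)*20 = 559*20 = 11180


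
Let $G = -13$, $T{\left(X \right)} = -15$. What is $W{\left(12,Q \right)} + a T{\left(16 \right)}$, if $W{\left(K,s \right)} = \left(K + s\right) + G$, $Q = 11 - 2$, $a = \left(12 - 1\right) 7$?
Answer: $-1147$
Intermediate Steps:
$a = 77$ ($a = 11 \cdot 7 = 77$)
$Q = 9$
$W{\left(K,s \right)} = -13 + K + s$ ($W{\left(K,s \right)} = \left(K + s\right) - 13 = -13 + K + s$)
$W{\left(12,Q \right)} + a T{\left(16 \right)} = \left(-13 + 12 + 9\right) + 77 \left(-15\right) = 8 - 1155 = -1147$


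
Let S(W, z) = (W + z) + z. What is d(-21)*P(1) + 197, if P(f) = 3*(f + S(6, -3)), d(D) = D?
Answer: 134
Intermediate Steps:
S(W, z) = W + 2*z
P(f) = 3*f (P(f) = 3*(f + (6 + 2*(-3))) = 3*(f + (6 - 6)) = 3*(f + 0) = 3*f)
d(-21)*P(1) + 197 = -63 + 197 = 134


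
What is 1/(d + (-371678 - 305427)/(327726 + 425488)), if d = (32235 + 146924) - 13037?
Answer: 68474/11374976273 ≈ 6.0197e-6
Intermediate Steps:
d = 166122 (d = 179159 - 13037 = 166122)
1/(d + (-371678 - 305427)/(327726 + 425488)) = 1/(166122 + (-371678 - 305427)/(327726 + 425488)) = 1/(166122 - 677105/753214) = 1/(166122 - 677105*1/753214) = 1/(166122 - 61555/68474) = 1/(11374976273/68474) = 68474/11374976273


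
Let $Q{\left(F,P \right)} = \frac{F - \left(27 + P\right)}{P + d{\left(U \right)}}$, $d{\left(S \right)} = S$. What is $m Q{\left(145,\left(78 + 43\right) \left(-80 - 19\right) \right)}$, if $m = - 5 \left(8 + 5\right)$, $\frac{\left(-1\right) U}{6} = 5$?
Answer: $\frac{786305}{12009} \approx 65.476$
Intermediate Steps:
$U = -30$ ($U = \left(-6\right) 5 = -30$)
$m = -65$ ($m = \left(-5\right) 13 = -65$)
$Q{\left(F,P \right)} = \frac{-27 + F - P}{-30 + P}$ ($Q{\left(F,P \right)} = \frac{F - \left(27 + P\right)}{P - 30} = \frac{-27 + F - P}{-30 + P}$)
$m Q{\left(145,\left(78 + 43\right) \left(-80 - 19\right) \right)} = - 65 \frac{-27 + 145 - \left(78 + 43\right) \left(-80 - 19\right)}{-30 + \left(78 + 43\right) \left(-80 - 19\right)} = - 65 \frac{-27 + 145 - 121 \left(-99\right)}{-30 + 121 \left(-99\right)} = - 65 \frac{-27 + 145 - -11979}{-30 - 11979} = - 65 \frac{-27 + 145 + 11979}{-12009} = - 65 \left(\left(- \frac{1}{12009}\right) 12097\right) = \left(-65\right) \left(- \frac{12097}{12009}\right) = \frac{786305}{12009}$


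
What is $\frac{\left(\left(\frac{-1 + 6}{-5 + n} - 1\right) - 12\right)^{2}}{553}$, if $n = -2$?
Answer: $\frac{9216}{27097} \approx 0.34011$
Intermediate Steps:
$\frac{\left(\left(\frac{-1 + 6}{-5 + n} - 1\right) - 12\right)^{2}}{553} = \frac{\left(\left(\frac{-1 + 6}{-5 - 2} - 1\right) - 12\right)^{2}}{553} = \left(\left(\frac{5}{-7} - 1\right) - 12\right)^{2} \cdot \frac{1}{553} = \left(\left(5 \left(- \frac{1}{7}\right) - 1\right) - 12\right)^{2} \cdot \frac{1}{553} = \left(\left(- \frac{5}{7} - 1\right) - 12\right)^{2} \cdot \frac{1}{553} = \left(- \frac{12}{7} - 12\right)^{2} \cdot \frac{1}{553} = \left(- \frac{96}{7}\right)^{2} \cdot \frac{1}{553} = \frac{9216}{49} \cdot \frac{1}{553} = \frac{9216}{27097}$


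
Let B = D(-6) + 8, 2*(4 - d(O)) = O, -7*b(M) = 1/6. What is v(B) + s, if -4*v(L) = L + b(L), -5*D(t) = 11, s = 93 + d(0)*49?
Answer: 241547/840 ≈ 287.56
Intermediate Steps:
b(M) = -1/42 (b(M) = -1/7/6 = -1/7*1/6 = -1/42)
d(O) = 4 - O/2
s = 289 (s = 93 + (4 - 1/2*0)*49 = 93 + (4 + 0)*49 = 93 + 4*49 = 93 + 196 = 289)
D(t) = -11/5 (D(t) = -1/5*11 = -11/5)
B = 29/5 (B = -11/5 + 8 = 29/5 ≈ 5.8000)
v(L) = 1/168 - L/4 (v(L) = -(L - 1/42)/4 = -(-1/42 + L)/4 = 1/168 - L/4)
v(B) + s = (1/168 - 1/4*29/5) + 289 = (1/168 - 29/20) + 289 = -1213/840 + 289 = 241547/840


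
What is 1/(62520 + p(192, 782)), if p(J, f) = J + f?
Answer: 1/63494 ≈ 1.5750e-5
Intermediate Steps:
1/(62520 + p(192, 782)) = 1/(62520 + (192 + 782)) = 1/(62520 + 974) = 1/63494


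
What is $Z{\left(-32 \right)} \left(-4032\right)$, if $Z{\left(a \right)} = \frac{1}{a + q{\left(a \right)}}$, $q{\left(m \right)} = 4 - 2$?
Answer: $\frac{672}{5} \approx 134.4$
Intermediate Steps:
$q{\left(m \right)} = 2$
$Z{\left(a \right)} = \frac{1}{2 + a}$ ($Z{\left(a \right)} = \frac{1}{a + 2} = \frac{1}{2 + a}$)
$Z{\left(-32 \right)} \left(-4032\right) = \frac{1}{2 - 32} \left(-4032\right) = \frac{1}{-30} \left(-4032\right) = \left(- \frac{1}{30}\right) \left(-4032\right) = \frac{672}{5}$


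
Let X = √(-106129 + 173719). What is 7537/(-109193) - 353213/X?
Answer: -7537/109193 - 353213*√7510/22530 ≈ -1358.7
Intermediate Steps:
X = 3*√7510 (X = √67590 = 3*√7510 ≈ 259.98)
7537/(-109193) - 353213/X = 7537/(-109193) - 353213*√7510/22530 = 7537*(-1/109193) - 353213*√7510/22530 = -7537/109193 - 353213*√7510/22530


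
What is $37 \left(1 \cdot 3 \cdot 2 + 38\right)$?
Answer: $1628$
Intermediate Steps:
$37 \left(1 \cdot 3 \cdot 2 + 38\right) = 37 \left(3 \cdot 2 + 38\right) = 37 \left(6 + 38\right) = 37 \cdot 44 = 1628$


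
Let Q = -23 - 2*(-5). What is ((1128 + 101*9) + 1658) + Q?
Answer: 3682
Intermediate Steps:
Q = -13 (Q = -23 + 10 = -13)
((1128 + 101*9) + 1658) + Q = ((1128 + 101*9) + 1658) - 13 = ((1128 + 909) + 1658) - 13 = (2037 + 1658) - 13 = 3695 - 13 = 3682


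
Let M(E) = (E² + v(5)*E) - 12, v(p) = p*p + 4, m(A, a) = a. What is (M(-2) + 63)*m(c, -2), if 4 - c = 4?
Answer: 6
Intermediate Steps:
c = 0 (c = 4 - 1*4 = 4 - 4 = 0)
v(p) = 4 + p² (v(p) = p² + 4 = 4 + p²)
M(E) = -12 + E² + 29*E (M(E) = (E² + (4 + 5²)*E) - 12 = (E² + (4 + 25)*E) - 12 = (E² + 29*E) - 12 = -12 + E² + 29*E)
(M(-2) + 63)*m(c, -2) = ((-12 + (-2)² + 29*(-2)) + 63)*(-2) = ((-12 + 4 - 58) + 63)*(-2) = (-66 + 63)*(-2) = -3*(-2) = 6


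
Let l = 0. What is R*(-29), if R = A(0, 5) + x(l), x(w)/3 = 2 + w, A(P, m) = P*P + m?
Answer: -319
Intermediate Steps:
A(P, m) = m + P**2 (A(P, m) = P**2 + m = m + P**2)
x(w) = 6 + 3*w (x(w) = 3*(2 + w) = 6 + 3*w)
R = 11 (R = (5 + 0**2) + (6 + 3*0) = (5 + 0) + (6 + 0) = 5 + 6 = 11)
R*(-29) = 11*(-29) = -319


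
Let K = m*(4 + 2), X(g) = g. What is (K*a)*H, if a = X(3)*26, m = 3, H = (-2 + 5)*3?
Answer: 12636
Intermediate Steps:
H = 9 (H = 3*3 = 9)
K = 18 (K = 3*(4 + 2) = 3*6 = 18)
a = 78 (a = 3*26 = 78)
(K*a)*H = (18*78)*9 = 1404*9 = 12636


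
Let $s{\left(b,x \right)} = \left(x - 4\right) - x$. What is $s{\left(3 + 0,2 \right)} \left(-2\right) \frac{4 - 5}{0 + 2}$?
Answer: $-4$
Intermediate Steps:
$s{\left(b,x \right)} = -4$ ($s{\left(b,x \right)} = \left(-4 + x\right) - x = -4$)
$s{\left(3 + 0,2 \right)} \left(-2\right) \frac{4 - 5}{0 + 2} = \left(-4\right) \left(-2\right) \frac{4 - 5}{0 + 2} = 8 \left(- \frac{1}{2}\right) = -4$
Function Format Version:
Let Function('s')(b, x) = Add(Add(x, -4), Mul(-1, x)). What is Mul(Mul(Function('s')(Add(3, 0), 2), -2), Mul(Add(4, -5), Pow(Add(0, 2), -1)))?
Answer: -4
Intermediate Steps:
Function('s')(b, x) = -4 (Function('s')(b, x) = Add(Add(-4, x), Mul(-1, x)) = -4)
Mul(Mul(Function('s')(Add(3, 0), 2), -2), Mul(Add(4, -5), Pow(Add(0, 2), -1))) = Mul(Mul(-4, -2), Mul(Add(4, -5), Pow(Add(0, 2), -1))) = Mul(8, Mul(-1, Pow(2, -1))) = Mul(8, Mul(-1, Rational(1, 2))) = Mul(8, Rational(-1, 2)) = -4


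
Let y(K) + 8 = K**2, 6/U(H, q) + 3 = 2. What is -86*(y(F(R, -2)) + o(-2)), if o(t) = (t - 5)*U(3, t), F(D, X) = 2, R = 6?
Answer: -3268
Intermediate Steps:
U(H, q) = -6 (U(H, q) = 6/(-3 + 2) = 6/(-1) = 6*(-1) = -6)
o(t) = 30 - 6*t (o(t) = (t - 5)*(-6) = (-5 + t)*(-6) = 30 - 6*t)
y(K) = -8 + K**2
-86*(y(F(R, -2)) + o(-2)) = -86*((-8 + 2**2) + (30 - 6*(-2))) = -86*((-8 + 4) + (30 + 12)) = -86*(-4 + 42) = -86*38 = -3268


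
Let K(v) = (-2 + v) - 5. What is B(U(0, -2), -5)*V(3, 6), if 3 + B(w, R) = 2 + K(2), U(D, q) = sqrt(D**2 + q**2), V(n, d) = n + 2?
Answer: -30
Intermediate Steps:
V(n, d) = 2 + n
K(v) = -7 + v
B(w, R) = -6 (B(w, R) = -3 + (2 + (-7 + 2)) = -3 + (2 - 5) = -3 - 3 = -6)
B(U(0, -2), -5)*V(3, 6) = -6*(2 + 3) = -6*5 = -30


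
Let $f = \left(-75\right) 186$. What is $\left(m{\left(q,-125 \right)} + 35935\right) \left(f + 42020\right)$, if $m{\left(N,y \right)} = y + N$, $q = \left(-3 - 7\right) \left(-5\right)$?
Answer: $1006590200$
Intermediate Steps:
$q = 50$ ($q = \left(-10\right) \left(-5\right) = 50$)
$m{\left(N,y \right)} = N + y$
$f = -13950$
$\left(m{\left(q,-125 \right)} + 35935\right) \left(f + 42020\right) = \left(\left(50 - 125\right) + 35935\right) \left(-13950 + 42020\right) = \left(-75 + 35935\right) 28070 = 35860 \cdot 28070 = 1006590200$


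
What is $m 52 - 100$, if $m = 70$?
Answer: $3540$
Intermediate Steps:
$m 52 - 100 = 70 \cdot 52 - 100 = 3640 - 100 = 3540$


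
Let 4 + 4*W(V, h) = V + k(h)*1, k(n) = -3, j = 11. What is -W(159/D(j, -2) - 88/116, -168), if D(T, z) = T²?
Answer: 11307/7018 ≈ 1.6111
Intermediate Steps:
W(V, h) = -7/4 + V/4 (W(V, h) = -1 + (V - 3*1)/4 = -1 + (V - 3)/4 = -1 + (-3 + V)/4 = -1 + (-¾ + V/4) = -7/4 + V/4)
-W(159/D(j, -2) - 88/116, -168) = -(-7/4 + (159/(11²) - 88/116)/4) = -(-7/4 + (159/121 - 88*1/116)/4) = -(-7/4 + (159*(1/121) - 22/29)/4) = -(-7/4 + (159/121 - 22/29)/4) = -(-7/4 + (¼)*(1949/3509)) = -(-7/4 + 1949/14036) = -1*(-11307/7018) = 11307/7018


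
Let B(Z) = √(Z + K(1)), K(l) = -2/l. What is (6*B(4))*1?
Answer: 6*√2 ≈ 8.4853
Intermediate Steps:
B(Z) = √(-2 + Z) (B(Z) = √(Z - 2/1) = √(Z - 2*1) = √(Z - 2) = √(-2 + Z))
(6*B(4))*1 = (6*√(-2 + 4))*1 = (6*√2)*1 = 6*√2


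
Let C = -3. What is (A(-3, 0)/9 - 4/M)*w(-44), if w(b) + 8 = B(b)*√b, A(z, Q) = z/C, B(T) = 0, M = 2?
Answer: 136/9 ≈ 15.111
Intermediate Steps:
A(z, Q) = -z/3 (A(z, Q) = z/(-3) = z*(-⅓) = -z/3)
w(b) = -8 (w(b) = -8 + 0*√b = -8 + 0 = -8)
(A(-3, 0)/9 - 4/M)*w(-44) = (-⅓*(-3)/9 - 4/2)*(-8) = (1*(⅑) - 4*½)*(-8) = (⅑ - 2)*(-8) = -17/9*(-8) = 136/9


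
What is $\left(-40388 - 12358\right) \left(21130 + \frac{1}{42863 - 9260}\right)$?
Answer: $- \frac{12483771916562}{11201} \approx -1.1145 \cdot 10^{9}$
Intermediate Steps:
$\left(-40388 - 12358\right) \left(21130 + \frac{1}{42863 - 9260}\right) = - 52746 \left(21130 + \frac{1}{42863 - 9260}\right) = - 52746 \left(21130 + \frac{1}{33603}\right) = \left(-52746\right) \frac{710031391}{33603} = - \frac{12483771916562}{11201}$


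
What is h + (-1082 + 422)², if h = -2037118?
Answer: -1601518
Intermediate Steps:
h + (-1082 + 422)² = -2037118 + (-1082 + 422)² = -2037118 + (-660)² = -2037118 + 435600 = -1601518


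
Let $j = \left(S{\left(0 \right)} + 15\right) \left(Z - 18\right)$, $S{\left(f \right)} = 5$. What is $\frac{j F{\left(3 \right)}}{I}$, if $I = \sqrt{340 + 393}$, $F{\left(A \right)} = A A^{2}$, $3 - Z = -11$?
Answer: $- \frac{2160 \sqrt{733}}{733} \approx -79.781$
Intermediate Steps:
$Z = 14$ ($Z = 3 - -11 = 3 + 11 = 14$)
$F{\left(A \right)} = A^{3}$
$j = -80$ ($j = \left(5 + 15\right) \left(14 - 18\right) = 20 \left(-4\right) = -80$)
$I = \sqrt{733} \approx 27.074$
$\frac{j F{\left(3 \right)}}{I} = \frac{\left(-80\right) 3^{3}}{\sqrt{733}} = \left(-80\right) 27 \frac{\sqrt{733}}{733} = - 2160 \frac{\sqrt{733}}{733} = - \frac{2160 \sqrt{733}}{733}$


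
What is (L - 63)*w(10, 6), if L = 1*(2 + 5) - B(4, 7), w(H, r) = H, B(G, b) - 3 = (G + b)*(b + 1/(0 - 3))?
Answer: -3970/3 ≈ -1323.3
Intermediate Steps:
B(G, b) = 3 + (-1/3 + b)*(G + b) (B(G, b) = 3 + (G + b)*(b + 1/(0 - 3)) = 3 + (G + b)*(b + 1/(-3)) = 3 + (G + b)*(b - 1/3) = 3 + (G + b)*(-1/3 + b) = 3 + (-1/3 + b)*(G + b))
L = -208/3 (L = 1*(2 + 5) - (3 + 7**2 - 1/3*4 - 1/3*7 + 4*7) = 1*7 - (3 + 49 - 4/3 - 7/3 + 28) = 7 - 1*229/3 = 7 - 229/3 = -208/3 ≈ -69.333)
(L - 63)*w(10, 6) = (-208/3 - 63)*10 = -397/3*10 = -3970/3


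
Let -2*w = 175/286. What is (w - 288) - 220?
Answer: -290751/572 ≈ -508.31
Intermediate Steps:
w = -175/572 (w = -175/(2*286) = -1/2*175/286 = -175/572 ≈ -0.30594)
(w - 288) - 220 = (-175/572 - 288) - 220 = -164911/572 - 220 = -290751/572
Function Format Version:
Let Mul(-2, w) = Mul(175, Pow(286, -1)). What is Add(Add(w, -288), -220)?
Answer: Rational(-290751, 572) ≈ -508.31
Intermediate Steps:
w = Rational(-175, 572) (w = Mul(Rational(-1, 2), Mul(175, Pow(286, -1))) = Mul(Rational(-1, 2), Mul(175, Rational(1, 286))) = Mul(Rational(-1, 2), Rational(175, 286)) = Rational(-175, 572) ≈ -0.30594)
Add(Add(w, -288), -220) = Add(Add(Rational(-175, 572), -288), -220) = Add(Rational(-164911, 572), -220) = Rational(-290751, 572)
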